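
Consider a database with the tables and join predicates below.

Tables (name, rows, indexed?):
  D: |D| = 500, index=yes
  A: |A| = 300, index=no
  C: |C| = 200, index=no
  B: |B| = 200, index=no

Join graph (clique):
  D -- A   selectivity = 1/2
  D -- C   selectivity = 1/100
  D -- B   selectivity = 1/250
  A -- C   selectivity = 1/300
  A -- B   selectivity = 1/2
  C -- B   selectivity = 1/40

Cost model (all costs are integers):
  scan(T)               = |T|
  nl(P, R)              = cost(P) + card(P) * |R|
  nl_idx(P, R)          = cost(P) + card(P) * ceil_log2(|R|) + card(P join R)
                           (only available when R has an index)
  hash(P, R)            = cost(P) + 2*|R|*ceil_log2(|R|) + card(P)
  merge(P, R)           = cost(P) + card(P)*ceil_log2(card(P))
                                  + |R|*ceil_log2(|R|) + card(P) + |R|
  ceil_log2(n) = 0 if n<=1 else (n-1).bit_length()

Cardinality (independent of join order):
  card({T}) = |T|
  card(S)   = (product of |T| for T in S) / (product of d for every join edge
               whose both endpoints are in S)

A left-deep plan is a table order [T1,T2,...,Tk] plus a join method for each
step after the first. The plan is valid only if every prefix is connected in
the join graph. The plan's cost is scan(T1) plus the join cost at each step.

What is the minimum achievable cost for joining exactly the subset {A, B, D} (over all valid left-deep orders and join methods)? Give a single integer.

Selinger DP over subsets of {A,B,D}:
  {D}: scan cost=500, card=500
  {A}: scan cost=300, card=300
  {B}: scan cost=200, card=200
  {AD}: card=75000; try (A,hash)→6400, (D,merge)→8300, (A,merge)→8500, (D,hash)→9600, (D,nl_idx)→78000, (D,nl)→150300 …(+1); best=6400 via (A,hash)
  {BD}: card=400; try (D,nl_idx)→2400, (B,hash)→4200, (D,merge)→7000, (B,merge)→7300, (D,hash)→9400, (D,nl)→100200 …(+1); best=2400 via (D,nl_idx)
  {AB}: card=30000; try (B,hash)→3800, (A,merge)→5000, (B,merge)→5100, (A,hash)→5800, (A,nl)→60200, (B,nl)→60300; best=3800 via (B,hash)
  {ABD}: card=30000; try (A,hash)→8200, (A,merge)→9400, (D,hash)→42800, (B,hash)→84600, (A,nl)→122400, (D,nl_idx)→303800 …(+4); best=8200 via (A,hash)

8200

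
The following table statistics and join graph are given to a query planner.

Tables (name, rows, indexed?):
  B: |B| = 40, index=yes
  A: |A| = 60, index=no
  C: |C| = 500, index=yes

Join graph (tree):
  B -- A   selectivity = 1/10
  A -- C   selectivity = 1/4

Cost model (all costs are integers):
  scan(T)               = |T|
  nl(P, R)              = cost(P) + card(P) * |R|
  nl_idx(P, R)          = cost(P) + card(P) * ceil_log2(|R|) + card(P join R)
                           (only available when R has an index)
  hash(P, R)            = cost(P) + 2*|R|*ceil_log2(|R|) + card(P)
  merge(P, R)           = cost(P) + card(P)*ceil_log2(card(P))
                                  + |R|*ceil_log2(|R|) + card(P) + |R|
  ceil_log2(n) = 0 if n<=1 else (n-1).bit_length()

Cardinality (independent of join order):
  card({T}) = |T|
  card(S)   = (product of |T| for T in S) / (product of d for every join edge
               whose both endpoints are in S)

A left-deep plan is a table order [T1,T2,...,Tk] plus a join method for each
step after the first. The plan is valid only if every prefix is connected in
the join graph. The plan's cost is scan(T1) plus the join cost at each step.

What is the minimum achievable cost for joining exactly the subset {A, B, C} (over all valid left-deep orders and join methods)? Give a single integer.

Selinger DP over subsets of {A,B,C}:
  {B}: scan cost=40, card=40
  {A}: scan cost=60, card=60
  {C}: scan cost=500, card=500
  {AB}: card=240; try (B,hash)→600, (B,nl_idx)→660, (A,merge)→740, (B,merge)→760, (A,hash)→800, (A,nl)→2440 …(+1); best=600 via (B,hash)
  {AC}: card=7500; try (A,hash)→1720, (C,merge)→5480, (A,merge)→5920, (C,nl_idx)→8100, (C,hash)→9120, (C,nl)→30060 …(+1); best=1720 via (A,hash)
  {ABC}: card=30000; try (C,merge)→7760, (B,hash)→9700, (C,hash)→9840, (C,nl_idx)→32760, (B,nl_idx)→76720, (B,merge)→107000 …(+2); best=7760 via (C,merge)

7760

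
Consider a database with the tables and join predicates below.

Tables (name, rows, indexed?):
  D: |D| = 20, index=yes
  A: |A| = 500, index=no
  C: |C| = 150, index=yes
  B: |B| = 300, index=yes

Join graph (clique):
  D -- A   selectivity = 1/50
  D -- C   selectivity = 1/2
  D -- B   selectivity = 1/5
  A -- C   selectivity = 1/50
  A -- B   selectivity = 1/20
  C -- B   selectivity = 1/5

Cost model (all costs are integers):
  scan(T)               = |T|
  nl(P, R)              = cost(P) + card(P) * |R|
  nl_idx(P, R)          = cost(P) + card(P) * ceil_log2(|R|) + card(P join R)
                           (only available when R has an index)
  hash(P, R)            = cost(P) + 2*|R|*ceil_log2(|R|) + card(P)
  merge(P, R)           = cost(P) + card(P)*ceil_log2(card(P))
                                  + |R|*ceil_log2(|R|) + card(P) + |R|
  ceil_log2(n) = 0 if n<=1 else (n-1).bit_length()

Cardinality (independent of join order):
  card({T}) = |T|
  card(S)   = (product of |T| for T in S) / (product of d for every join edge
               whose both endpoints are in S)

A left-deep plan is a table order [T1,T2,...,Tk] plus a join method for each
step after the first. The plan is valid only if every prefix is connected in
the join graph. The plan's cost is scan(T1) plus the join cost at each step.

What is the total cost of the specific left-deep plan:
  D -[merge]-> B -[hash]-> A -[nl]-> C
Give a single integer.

step 1: scan D: cost=20, card=20
step 2: join B via merge
    card(P join B) = 20*300/(5) = 1200
    cost = 20 + 20*5 + 300*9 + 20 + 300 = 3140
step 3: join A via hash
    card(P join A) = 1200*500/(50*20) = 600
    cost = 3140 + 2*500*9 + 1200 = 13340
step 4: join C via nl
    card(P join C) = 600*150/(2*50*5) = 180
    cost = 13340 + 600*150 = 103340

103340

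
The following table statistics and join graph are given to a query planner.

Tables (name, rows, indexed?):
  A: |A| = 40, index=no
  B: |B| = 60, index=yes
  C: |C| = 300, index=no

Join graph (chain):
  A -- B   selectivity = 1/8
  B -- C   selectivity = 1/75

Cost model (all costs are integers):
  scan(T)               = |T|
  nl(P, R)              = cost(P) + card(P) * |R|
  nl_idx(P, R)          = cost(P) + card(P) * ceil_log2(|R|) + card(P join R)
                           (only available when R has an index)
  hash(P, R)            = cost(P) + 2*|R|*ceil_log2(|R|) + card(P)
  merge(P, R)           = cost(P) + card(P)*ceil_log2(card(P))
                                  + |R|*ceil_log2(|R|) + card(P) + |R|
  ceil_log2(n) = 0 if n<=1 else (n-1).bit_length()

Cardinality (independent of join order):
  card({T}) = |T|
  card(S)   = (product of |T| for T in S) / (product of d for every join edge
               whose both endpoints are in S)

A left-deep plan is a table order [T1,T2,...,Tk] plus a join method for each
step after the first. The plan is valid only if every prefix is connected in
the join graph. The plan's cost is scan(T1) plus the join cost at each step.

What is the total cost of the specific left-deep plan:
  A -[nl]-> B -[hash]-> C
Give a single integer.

8140

step 1: scan A: cost=40, card=40
step 2: join B via nl
    card(P join B) = 40*60/(8) = 300
    cost = 40 + 40*60 = 2440
step 3: join C via hash
    card(P join C) = 300*300/(75) = 1200
    cost = 2440 + 2*300*9 + 300 = 8140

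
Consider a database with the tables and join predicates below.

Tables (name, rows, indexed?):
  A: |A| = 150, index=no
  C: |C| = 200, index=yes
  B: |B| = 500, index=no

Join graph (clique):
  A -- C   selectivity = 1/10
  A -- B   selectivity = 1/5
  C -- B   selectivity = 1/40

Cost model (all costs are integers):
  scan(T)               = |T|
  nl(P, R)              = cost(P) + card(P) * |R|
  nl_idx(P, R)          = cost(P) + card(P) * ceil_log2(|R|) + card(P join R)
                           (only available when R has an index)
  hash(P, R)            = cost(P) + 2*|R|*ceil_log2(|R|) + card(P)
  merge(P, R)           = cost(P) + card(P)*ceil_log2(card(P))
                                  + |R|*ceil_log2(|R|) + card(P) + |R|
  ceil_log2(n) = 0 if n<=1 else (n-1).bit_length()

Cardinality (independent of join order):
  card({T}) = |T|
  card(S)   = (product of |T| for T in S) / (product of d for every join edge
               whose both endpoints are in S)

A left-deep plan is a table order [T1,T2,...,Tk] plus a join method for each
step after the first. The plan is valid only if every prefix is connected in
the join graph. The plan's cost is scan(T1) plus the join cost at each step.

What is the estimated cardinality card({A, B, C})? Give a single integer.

Tables in S: A(150), B(500), C(200)
Edges inside S: A-C(d=10), A-B(d=5), C-B(d=40)
numerator = 150 * 500 * 200 = 15000000
denominator = 10 * 5 * 40 = 2000
card(S) = 15000000 / 2000 = 7500

7500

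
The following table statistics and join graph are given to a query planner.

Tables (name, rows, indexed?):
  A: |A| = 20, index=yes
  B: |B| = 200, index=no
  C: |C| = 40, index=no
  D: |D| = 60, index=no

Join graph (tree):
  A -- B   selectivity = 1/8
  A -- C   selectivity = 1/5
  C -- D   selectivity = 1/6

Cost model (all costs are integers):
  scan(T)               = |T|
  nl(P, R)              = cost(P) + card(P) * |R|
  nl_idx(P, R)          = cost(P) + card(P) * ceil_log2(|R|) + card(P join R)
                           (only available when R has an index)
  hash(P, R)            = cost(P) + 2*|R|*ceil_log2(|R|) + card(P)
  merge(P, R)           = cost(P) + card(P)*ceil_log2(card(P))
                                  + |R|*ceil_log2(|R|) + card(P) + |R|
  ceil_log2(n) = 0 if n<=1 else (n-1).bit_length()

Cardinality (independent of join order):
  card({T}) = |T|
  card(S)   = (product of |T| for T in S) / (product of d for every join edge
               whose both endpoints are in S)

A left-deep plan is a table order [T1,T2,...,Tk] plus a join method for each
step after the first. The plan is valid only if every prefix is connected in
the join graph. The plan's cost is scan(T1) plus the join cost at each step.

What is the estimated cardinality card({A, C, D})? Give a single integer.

1600

Tables in S: A(20), C(40), D(60)
Edges inside S: A-C(d=5), C-D(d=6)
numerator = 20 * 40 * 60 = 48000
denominator = 5 * 6 = 30
card(S) = 48000 / 30 = 1600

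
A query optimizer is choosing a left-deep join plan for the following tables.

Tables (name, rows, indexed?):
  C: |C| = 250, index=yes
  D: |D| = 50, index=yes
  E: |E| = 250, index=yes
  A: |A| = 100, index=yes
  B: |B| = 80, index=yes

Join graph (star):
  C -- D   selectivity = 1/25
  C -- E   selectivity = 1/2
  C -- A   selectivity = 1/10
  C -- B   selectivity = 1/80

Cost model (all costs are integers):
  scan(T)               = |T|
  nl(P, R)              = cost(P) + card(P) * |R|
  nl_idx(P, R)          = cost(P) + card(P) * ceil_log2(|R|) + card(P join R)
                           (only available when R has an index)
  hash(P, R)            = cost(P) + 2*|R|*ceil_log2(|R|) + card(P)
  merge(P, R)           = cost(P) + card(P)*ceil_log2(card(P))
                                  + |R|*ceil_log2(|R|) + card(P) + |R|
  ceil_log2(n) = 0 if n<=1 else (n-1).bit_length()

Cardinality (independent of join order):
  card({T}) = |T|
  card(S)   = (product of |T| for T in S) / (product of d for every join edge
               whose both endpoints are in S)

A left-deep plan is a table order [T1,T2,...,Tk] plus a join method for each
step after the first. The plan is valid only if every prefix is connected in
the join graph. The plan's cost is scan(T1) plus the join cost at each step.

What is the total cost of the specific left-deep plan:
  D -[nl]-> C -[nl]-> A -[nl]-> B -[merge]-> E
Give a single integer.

step 1: scan D: cost=50, card=50
step 2: join C via nl
    card(P join C) = 50*250/(25) = 500
    cost = 50 + 50*250 = 12550
step 3: join A via nl
    card(P join A) = 500*100/(10) = 5000
    cost = 12550 + 500*100 = 62550
step 4: join B via nl
    card(P join B) = 5000*80/(80) = 5000
    cost = 62550 + 5000*80 = 462550
step 5: join E via merge
    card(P join E) = 5000*250/(2) = 625000
    cost = 462550 + 5000*13 + 250*8 + 5000 + 250 = 534800

534800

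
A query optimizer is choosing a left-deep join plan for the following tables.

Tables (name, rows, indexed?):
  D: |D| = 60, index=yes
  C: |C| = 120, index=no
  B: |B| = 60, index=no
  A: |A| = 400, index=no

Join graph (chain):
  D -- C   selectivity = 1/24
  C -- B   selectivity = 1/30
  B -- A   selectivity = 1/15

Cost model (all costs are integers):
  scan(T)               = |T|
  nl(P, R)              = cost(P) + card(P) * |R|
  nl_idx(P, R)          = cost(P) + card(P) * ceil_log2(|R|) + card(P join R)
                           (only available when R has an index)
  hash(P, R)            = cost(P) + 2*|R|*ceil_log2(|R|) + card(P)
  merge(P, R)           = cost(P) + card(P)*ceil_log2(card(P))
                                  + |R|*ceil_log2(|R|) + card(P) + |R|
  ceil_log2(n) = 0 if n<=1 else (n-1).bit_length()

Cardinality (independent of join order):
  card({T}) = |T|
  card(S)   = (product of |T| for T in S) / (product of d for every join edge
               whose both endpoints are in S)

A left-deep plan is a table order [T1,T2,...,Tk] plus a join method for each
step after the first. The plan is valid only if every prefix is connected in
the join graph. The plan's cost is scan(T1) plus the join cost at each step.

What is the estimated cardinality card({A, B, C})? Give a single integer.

6400

Tables in S: A(400), B(60), C(120)
Edges inside S: C-B(d=30), B-A(d=15)
numerator = 400 * 60 * 120 = 2880000
denominator = 30 * 15 = 450
card(S) = 2880000 / 450 = 6400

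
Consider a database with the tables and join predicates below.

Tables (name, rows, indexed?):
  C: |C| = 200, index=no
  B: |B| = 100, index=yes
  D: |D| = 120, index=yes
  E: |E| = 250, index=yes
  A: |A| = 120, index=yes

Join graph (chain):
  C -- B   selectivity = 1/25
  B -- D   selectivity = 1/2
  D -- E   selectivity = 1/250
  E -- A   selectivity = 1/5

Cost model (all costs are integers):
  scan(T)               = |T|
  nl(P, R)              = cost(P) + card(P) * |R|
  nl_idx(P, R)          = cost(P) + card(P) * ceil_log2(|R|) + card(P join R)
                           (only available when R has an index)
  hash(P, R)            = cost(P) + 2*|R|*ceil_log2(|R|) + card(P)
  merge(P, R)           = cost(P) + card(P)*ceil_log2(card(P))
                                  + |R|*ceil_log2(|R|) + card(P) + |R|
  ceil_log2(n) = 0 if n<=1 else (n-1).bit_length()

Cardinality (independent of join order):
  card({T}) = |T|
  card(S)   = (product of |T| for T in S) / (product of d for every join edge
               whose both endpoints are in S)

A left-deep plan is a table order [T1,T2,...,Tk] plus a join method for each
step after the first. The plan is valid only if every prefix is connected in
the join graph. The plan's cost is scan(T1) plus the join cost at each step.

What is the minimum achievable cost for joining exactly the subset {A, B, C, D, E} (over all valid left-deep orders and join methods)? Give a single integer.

Selinger DP over subsets of {A,B,C,D,E}:
  {C}: scan cost=200, card=200
  {B}: scan cost=100, card=100
  {D}: scan cost=120, card=120
  {E}: scan cost=250, card=250
  {A}: scan cost=120, card=120
  {BC}: card=800; try (B,hash)→1800, (B,nl_idx)→2400, (C,merge)→2700, (B,merge)→2800, (C,hash)→3400, (C,nl)→20100 …(+1); best=1800 via (B,hash)
  {BD}: card=6000; try (B,hash)→1640, (D,merge)→1860, (D,hash)→1880, (B,merge)→1880, (D,nl_idx)→6800, (B,nl_idx)→6960 …(+2); best=1640 via (B,hash)
  {DE}: card=120; try (E,nl_idx)→1200, (D,nl_idx)→2120, (D,hash)→2180, (E,merge)→3330, (D,merge)→3460, (E,hash)→4240 …(+2); best=1200 via (E,nl_idx)
  {AE}: card=6000; try (A,hash)→2180, (E,merge)→3330, (A,merge)→3460, (E,hash)→4240, (E,nl_idx)→7080, (A,nl_idx)→8000 …(+2); best=2180 via (A,hash)
  {BCD}: card=48000; try (D,hash)→4280, (C,hash)→10840, (D,merge)→11560, (D,nl_idx)→55400, (C,merge)→87440, (D,nl)→97800 …(+1); best=4280 via (D,hash)
  {BDE}: card=6000; try (B,hash)→2720, (B,merge)→2960, (B,nl_idx)→8040, (E,hash)→11640, (B,nl)→13200, (E,nl_idx)→55640 …(+2); best=2720 via (B,hash)
  {ADE}: card=2880; try (A,hash)→3000, (A,merge)→3120, (A,nl_idx)→4920, (D,hash)→9860, (A,nl)→15600, (D,nl_idx)→47060 …(+2); best=3000 via (A,hash)
  {BCDE}: card=48000; try (C,hash)→11920, (E,hash)→56280, (C,merge)→88520, (E,nl_idx)→436280, (E,merge)→822530, (C,nl)→1202720 …(+1); best=11920 via (C,hash)
  {ABDE}: card=144000; try (B,hash)→7280, (A,hash)→10400, (B,merge)→41240, (A,merge)→87680, (B,nl_idx)→167160, (A,nl_idx)→188720 …(+2); best=7280 via (B,hash)
  {ABCDE}: card=1152000; try (A,hash)→61600, (C,hash)→154480, (A,merge)→828880, (A,nl_idx)→1499920, (C,merge)→2745080, (A,nl)→5771920 …(+1); best=61600 via (A,hash)

61600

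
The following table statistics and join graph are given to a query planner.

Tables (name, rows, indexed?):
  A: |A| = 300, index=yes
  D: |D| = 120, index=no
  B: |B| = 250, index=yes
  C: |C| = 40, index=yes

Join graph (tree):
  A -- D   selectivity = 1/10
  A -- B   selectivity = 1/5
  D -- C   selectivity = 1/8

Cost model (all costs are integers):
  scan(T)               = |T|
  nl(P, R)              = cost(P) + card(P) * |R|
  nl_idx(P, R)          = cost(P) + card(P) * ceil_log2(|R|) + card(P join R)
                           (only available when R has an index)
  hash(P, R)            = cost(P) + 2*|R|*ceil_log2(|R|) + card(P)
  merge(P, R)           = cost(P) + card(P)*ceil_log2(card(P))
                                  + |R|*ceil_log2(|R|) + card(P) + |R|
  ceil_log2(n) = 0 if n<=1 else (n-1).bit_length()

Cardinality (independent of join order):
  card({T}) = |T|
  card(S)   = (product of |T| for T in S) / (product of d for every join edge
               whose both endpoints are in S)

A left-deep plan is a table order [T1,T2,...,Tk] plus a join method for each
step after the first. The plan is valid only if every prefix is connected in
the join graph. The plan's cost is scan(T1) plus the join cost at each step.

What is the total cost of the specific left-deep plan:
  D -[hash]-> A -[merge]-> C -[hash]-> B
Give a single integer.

74720

step 1: scan D: cost=120, card=120
step 2: join A via hash
    card(P join A) = 120*300/(10) = 3600
    cost = 120 + 2*300*9 + 120 = 5640
step 3: join C via merge
    card(P join C) = 3600*40/(8) = 18000
    cost = 5640 + 3600*12 + 40*6 + 3600 + 40 = 52720
step 4: join B via hash
    card(P join B) = 18000*250/(5) = 900000
    cost = 52720 + 2*250*8 + 18000 = 74720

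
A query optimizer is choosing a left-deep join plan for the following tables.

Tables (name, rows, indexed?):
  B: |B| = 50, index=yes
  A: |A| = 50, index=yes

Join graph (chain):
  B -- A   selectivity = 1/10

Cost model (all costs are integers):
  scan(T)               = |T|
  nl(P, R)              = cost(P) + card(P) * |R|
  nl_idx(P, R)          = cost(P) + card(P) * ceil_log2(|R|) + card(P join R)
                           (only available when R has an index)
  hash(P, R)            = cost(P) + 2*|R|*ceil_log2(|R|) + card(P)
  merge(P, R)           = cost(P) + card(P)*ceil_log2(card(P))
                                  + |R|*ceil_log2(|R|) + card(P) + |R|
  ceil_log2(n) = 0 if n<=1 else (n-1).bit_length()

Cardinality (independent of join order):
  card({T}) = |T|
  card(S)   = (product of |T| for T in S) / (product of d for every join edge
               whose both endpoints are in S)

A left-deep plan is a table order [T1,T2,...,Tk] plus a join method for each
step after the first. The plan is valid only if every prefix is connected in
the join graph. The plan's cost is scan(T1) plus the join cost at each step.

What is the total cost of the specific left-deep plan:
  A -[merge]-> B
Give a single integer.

750

step 1: scan A: cost=50, card=50
step 2: join B via merge
    card(P join B) = 50*50/(10) = 250
    cost = 50 + 50*6 + 50*6 + 50 + 50 = 750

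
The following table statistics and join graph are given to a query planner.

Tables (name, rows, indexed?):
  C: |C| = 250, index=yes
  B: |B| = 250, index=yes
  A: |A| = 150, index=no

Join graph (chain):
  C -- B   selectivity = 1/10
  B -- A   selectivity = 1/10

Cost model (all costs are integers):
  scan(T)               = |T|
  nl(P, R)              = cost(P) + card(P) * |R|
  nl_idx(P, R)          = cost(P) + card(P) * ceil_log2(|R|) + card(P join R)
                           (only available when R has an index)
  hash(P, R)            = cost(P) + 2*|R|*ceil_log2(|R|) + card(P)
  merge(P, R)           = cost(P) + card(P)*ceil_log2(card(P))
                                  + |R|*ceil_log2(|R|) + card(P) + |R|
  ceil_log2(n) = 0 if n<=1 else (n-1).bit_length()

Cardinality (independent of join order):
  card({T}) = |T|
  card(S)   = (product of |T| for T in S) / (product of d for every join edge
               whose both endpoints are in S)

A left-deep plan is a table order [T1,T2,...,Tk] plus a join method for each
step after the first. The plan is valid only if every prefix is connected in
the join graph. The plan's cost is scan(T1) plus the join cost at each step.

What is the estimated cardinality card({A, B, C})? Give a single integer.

Tables in S: A(150), B(250), C(250)
Edges inside S: C-B(d=10), B-A(d=10)
numerator = 150 * 250 * 250 = 9375000
denominator = 10 * 10 = 100
card(S) = 9375000 / 100 = 93750

93750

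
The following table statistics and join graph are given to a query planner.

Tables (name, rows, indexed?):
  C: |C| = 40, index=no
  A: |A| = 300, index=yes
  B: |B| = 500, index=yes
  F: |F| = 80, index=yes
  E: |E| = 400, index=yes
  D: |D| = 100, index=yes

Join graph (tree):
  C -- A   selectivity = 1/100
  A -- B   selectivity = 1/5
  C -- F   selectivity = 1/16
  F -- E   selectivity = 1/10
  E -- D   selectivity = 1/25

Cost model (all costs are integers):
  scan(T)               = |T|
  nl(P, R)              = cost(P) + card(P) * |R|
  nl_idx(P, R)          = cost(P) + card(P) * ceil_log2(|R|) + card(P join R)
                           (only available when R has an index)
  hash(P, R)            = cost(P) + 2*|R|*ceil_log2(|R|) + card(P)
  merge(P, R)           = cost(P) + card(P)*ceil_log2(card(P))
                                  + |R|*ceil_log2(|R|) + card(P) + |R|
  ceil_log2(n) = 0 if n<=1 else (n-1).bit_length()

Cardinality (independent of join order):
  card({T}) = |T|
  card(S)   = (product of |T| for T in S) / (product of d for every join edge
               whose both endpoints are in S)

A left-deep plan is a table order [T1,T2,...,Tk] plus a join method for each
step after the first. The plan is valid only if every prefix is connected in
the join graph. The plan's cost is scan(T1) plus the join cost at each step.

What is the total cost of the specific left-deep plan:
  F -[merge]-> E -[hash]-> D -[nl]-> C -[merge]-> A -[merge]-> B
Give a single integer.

step 1: scan F: cost=80, card=80
step 2: join E via merge
    card(P join E) = 80*400/(10) = 3200
    cost = 80 + 80*7 + 400*9 + 80 + 400 = 4720
step 3: join D via hash
    card(P join D) = 3200*100/(25) = 12800
    cost = 4720 + 2*100*7 + 3200 = 9320
step 4: join C via nl
    card(P join C) = 12800*40/(16) = 32000
    cost = 9320 + 12800*40 = 521320
step 5: join A via merge
    card(P join A) = 32000*300/(100) = 96000
    cost = 521320 + 32000*15 + 300*9 + 32000 + 300 = 1036320
step 6: join B via merge
    card(P join B) = 96000*500/(5) = 9600000
    cost = 1036320 + 96000*17 + 500*9 + 96000 + 500 = 2769320

2769320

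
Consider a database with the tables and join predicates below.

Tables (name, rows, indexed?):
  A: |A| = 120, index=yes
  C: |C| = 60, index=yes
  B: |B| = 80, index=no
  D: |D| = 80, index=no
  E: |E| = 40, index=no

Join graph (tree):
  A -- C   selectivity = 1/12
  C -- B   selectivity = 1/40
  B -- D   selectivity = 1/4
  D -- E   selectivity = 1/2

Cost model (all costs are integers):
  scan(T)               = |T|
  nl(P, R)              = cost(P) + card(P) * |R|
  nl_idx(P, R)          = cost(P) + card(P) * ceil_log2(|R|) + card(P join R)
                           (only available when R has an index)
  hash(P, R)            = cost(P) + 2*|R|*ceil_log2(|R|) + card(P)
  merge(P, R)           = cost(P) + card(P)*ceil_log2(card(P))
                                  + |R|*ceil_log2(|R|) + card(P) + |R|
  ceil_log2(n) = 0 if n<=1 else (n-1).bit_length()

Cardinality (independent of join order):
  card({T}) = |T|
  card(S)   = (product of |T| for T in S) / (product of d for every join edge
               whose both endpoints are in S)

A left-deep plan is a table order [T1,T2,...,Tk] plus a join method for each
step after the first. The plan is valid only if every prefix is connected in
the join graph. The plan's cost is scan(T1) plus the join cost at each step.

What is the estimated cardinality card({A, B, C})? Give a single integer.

1200

Tables in S: A(120), B(80), C(60)
Edges inside S: A-C(d=12), C-B(d=40)
numerator = 120 * 80 * 60 = 576000
denominator = 12 * 40 = 480
card(S) = 576000 / 480 = 1200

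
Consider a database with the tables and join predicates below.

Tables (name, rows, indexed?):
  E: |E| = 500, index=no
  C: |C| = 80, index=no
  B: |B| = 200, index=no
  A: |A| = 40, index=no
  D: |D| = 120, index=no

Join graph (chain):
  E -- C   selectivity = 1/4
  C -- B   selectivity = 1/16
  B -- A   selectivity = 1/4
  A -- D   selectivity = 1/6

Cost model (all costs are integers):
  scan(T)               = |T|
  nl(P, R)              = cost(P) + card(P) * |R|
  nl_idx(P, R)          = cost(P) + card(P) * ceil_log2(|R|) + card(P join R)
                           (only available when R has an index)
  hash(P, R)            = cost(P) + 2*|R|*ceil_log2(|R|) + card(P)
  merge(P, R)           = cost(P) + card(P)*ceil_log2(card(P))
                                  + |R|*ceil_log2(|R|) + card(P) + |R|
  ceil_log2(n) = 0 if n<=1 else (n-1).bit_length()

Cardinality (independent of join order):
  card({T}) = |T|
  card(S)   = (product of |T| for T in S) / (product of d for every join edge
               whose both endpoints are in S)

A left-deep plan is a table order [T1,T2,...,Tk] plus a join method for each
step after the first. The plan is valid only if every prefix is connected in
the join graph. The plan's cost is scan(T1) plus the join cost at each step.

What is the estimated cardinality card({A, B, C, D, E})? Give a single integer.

25000000

Tables in S: A(40), B(200), C(80), D(120), E(500)
Edges inside S: E-C(d=4), C-B(d=16), B-A(d=4), A-D(d=6)
numerator = 40 * 200 * 80 * 120 * 500 = 38400000000
denominator = 4 * 16 * 4 * 6 = 1536
card(S) = 38400000000 / 1536 = 25000000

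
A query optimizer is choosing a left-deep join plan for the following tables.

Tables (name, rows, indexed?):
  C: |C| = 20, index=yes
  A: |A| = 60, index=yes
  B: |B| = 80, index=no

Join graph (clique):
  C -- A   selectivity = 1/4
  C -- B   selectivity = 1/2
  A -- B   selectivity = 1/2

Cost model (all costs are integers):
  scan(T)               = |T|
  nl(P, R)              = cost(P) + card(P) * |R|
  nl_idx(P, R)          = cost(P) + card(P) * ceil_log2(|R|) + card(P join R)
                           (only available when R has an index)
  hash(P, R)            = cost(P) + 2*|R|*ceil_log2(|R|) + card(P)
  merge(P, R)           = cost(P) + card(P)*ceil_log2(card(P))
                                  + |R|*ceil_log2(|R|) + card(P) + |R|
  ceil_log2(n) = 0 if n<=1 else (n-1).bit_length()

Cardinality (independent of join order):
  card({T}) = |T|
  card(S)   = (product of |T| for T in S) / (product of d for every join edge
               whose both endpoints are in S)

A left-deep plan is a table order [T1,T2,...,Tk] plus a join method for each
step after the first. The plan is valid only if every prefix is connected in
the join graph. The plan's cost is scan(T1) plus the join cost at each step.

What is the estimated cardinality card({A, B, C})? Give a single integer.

6000

Tables in S: A(60), B(80), C(20)
Edges inside S: C-A(d=4), C-B(d=2), A-B(d=2)
numerator = 60 * 80 * 20 = 96000
denominator = 4 * 2 * 2 = 16
card(S) = 96000 / 16 = 6000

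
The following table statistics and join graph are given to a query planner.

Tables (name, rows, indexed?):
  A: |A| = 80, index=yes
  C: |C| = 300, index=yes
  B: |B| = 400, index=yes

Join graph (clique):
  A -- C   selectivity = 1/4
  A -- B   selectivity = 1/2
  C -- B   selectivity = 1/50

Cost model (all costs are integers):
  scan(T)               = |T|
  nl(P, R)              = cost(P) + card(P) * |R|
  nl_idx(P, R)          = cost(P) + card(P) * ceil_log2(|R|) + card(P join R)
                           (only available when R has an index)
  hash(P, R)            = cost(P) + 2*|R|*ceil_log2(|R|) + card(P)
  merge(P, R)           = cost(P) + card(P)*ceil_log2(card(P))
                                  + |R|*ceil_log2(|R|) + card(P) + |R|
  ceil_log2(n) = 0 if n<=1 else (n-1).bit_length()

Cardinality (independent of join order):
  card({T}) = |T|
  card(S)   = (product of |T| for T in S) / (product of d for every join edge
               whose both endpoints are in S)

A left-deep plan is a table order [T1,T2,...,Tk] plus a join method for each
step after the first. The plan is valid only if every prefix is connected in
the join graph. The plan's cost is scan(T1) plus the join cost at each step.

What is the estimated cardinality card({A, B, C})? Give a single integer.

24000

Tables in S: A(80), B(400), C(300)
Edges inside S: A-C(d=4), A-B(d=2), C-B(d=50)
numerator = 80 * 400 * 300 = 9600000
denominator = 4 * 2 * 50 = 400
card(S) = 9600000 / 400 = 24000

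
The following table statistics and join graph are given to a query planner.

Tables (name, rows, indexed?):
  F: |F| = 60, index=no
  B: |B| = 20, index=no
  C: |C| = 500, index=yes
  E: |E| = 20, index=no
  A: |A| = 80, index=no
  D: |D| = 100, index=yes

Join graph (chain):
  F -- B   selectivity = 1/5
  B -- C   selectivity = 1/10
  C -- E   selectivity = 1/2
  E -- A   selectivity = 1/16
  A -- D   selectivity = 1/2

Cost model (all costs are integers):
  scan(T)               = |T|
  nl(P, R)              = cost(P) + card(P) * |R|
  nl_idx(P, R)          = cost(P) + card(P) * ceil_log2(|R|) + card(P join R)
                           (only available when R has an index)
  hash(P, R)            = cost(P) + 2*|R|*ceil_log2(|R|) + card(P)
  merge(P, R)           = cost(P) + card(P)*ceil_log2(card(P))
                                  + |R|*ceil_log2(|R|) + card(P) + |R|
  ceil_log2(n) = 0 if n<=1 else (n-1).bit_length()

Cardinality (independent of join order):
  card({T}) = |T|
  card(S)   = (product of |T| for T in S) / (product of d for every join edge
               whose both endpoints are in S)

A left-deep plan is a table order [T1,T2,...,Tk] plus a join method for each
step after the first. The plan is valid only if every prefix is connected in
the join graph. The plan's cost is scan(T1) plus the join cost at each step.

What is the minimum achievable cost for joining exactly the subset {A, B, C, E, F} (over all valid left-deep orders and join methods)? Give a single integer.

Selinger DP over subsets of {A,B,C,E,F}:
  {F}: scan cost=60, card=60
  {B}: scan cost=20, card=20
  {C}: scan cost=500, card=500
  {E}: scan cost=20, card=20
  {A}: scan cost=80, card=80
  {BF}: card=240; try (B,hash)→320, (F,merge)→560, (B,merge)→600, (F,hash)→760, (F,nl)→1220, (B,nl)→1260; best=320 via (B,hash)
  {BC}: card=1000; try (C,nl_idx)→1200, (B,hash)→1200, (C,merge)→5140, (B,merge)→5620, (C,hash)→9040, (C,nl)→10020 …(+1); best=1200 via (C,nl_idx)
  {CE}: card=5000; try (E,hash)→1200, (C,merge)→5140, (C,nl_idx)→5200, (E,merge)→5620, (C,hash)→9040, (C,nl)→10020 …(+1); best=1200 via (E,hash)
  {AE}: card=100; try (E,hash)→360, (A,merge)→780, (E,merge)→840, (A,hash)→1160, (A,nl)→1620, (E,nl)→1680; best=360 via (E,hash)
  {BCF}: card=12000; try (F,hash)→2920, (C,merge)→7480, (C,hash)→9560, (F,merge)→12620, (C,nl_idx)→14480, (F,nl)→61200 …(+1); best=2920 via (F,hash)
  {BCE}: card=10000; try (E,hash)→2400, (B,hash)→6400, (E,merge)→12320, (E,nl)→21200, (B,merge)→71320, (B,nl)→101200; best=2400 via (E,hash)
  {ACE}: card=25000; try (C,merge)→6160, (A,hash)→7320, (C,hash)→9460, (C,nl_idx)→26260, (C,nl)→50360, (A,merge)→71840 …(+1); best=6160 via (C,merge)
  {BCEF}: card=120000; try (F,hash)→13120, (E,hash)→15120, (F,merge)→152820, (E,merge)→183040, (E,nl)→242920, (F,nl)→602400; best=13120 via (F,hash)
  {ABCE}: card=50000; try (A,hash)→13520, (B,hash)→31360, (A,merge)→153040, (B,merge)→406280, (B,nl)→506160, (A,nl)→802400; best=13520 via (A,hash)
  {ABCEF}: card=600000; try (F,hash)→64240, (A,hash)→134240, (F,merge)→863940, (A,merge)→2173760, (F,nl)→3013520, (A,nl)→9613120; best=64240 via (F,hash)

64240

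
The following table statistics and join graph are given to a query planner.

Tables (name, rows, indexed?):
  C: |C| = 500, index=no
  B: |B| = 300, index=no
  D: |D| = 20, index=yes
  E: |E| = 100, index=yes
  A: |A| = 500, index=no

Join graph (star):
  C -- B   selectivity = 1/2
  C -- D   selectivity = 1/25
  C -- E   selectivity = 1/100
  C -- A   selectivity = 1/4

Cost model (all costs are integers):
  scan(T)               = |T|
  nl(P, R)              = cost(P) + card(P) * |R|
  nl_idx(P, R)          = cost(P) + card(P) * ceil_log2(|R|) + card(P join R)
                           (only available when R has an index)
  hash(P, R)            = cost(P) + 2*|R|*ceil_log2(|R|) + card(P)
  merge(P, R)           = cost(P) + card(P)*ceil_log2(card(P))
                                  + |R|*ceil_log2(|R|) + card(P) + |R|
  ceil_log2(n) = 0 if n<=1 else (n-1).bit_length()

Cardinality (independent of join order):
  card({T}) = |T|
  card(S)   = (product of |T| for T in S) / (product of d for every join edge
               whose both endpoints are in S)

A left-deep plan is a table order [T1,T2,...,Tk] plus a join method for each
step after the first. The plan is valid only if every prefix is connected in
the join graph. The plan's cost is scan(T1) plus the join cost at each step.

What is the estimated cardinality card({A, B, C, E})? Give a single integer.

Tables in S: A(500), B(300), C(500), E(100)
Edges inside S: C-B(d=2), C-E(d=100), C-A(d=4)
numerator = 500 * 300 * 500 * 100 = 7500000000
denominator = 2 * 100 * 4 = 800
card(S) = 7500000000 / 800 = 9375000

9375000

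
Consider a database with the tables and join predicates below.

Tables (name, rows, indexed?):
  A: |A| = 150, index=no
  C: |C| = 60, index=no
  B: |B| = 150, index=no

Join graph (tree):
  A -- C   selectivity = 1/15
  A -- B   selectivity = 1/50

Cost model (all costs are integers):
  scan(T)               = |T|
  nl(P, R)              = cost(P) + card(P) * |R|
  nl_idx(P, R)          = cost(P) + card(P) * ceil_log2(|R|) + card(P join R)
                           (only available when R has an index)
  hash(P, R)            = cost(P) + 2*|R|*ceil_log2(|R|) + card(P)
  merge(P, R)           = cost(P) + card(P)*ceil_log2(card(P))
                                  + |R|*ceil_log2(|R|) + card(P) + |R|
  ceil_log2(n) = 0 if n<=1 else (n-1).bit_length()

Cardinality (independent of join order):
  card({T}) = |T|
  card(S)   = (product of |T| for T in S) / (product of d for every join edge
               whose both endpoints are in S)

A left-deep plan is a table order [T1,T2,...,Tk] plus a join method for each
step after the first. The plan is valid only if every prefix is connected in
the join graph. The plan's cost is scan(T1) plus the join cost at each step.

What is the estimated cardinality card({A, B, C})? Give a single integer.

Tables in S: A(150), B(150), C(60)
Edges inside S: A-C(d=15), A-B(d=50)
numerator = 150 * 150 * 60 = 1350000
denominator = 15 * 50 = 750
card(S) = 1350000 / 750 = 1800

1800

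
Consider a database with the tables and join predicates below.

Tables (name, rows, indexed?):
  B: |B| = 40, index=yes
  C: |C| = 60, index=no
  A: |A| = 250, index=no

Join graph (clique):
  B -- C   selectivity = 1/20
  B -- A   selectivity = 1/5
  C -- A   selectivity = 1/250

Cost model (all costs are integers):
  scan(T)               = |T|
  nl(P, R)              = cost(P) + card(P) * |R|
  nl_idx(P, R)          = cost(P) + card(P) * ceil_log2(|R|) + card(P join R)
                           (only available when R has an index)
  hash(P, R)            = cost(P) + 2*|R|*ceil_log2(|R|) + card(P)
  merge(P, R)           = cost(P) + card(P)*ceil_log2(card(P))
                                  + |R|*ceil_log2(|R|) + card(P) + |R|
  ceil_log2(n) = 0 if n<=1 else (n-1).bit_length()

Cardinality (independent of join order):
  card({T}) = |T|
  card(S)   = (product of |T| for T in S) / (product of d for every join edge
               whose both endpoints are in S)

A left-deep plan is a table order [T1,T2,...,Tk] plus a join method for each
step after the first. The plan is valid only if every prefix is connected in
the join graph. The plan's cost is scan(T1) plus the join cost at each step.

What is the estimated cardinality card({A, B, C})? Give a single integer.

24

Tables in S: A(250), B(40), C(60)
Edges inside S: B-C(d=20), B-A(d=5), C-A(d=250)
numerator = 250 * 40 * 60 = 600000
denominator = 20 * 5 * 250 = 25000
card(S) = 600000 / 25000 = 24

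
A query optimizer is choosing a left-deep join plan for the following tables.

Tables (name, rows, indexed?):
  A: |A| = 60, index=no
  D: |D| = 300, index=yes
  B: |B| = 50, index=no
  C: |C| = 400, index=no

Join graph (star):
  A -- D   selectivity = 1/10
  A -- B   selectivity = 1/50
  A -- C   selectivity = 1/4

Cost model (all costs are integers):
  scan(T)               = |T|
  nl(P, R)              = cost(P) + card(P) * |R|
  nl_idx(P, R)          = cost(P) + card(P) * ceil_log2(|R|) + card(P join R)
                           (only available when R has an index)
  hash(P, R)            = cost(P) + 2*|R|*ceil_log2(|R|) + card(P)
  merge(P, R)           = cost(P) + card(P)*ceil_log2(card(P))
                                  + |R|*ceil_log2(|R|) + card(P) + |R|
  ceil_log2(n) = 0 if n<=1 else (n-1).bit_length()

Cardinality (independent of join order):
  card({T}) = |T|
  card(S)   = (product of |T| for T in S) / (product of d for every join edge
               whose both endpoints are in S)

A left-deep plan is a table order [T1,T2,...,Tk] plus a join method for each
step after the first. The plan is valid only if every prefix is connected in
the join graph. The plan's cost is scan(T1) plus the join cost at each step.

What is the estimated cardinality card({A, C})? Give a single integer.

6000

Tables in S: A(60), C(400)
Edges inside S: A-C(d=4)
numerator = 60 * 400 = 24000
denominator = 4 = 4
card(S) = 24000 / 4 = 6000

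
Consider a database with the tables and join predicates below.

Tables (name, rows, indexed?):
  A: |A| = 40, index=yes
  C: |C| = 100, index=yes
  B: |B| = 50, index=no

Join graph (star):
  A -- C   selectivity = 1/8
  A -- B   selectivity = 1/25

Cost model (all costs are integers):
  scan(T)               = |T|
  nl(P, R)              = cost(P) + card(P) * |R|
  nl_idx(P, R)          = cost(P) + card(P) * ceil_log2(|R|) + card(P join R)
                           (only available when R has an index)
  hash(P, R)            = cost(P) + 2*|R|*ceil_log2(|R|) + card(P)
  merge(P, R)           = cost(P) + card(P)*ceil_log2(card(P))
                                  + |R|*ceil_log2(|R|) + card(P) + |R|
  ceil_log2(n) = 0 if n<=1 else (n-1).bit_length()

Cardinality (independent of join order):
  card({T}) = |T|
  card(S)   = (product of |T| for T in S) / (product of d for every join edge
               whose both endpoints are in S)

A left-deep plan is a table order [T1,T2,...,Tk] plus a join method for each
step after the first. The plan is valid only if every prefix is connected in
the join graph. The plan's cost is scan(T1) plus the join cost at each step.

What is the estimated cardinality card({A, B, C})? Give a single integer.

1000

Tables in S: A(40), B(50), C(100)
Edges inside S: A-C(d=8), A-B(d=25)
numerator = 40 * 50 * 100 = 200000
denominator = 8 * 25 = 200
card(S) = 200000 / 200 = 1000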